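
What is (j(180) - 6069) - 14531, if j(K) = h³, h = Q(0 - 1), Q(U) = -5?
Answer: -20725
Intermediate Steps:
h = -5
j(K) = -125 (j(K) = (-5)³ = -125)
(j(180) - 6069) - 14531 = (-125 - 6069) - 14531 = -6194 - 14531 = -20725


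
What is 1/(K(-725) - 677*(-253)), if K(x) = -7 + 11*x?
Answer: 1/163299 ≈ 6.1237e-6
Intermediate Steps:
1/(K(-725) - 677*(-253)) = 1/((-7 + 11*(-725)) - 677*(-253)) = 1/((-7 - 7975) + 171281) = 1/(-7982 + 171281) = 1/163299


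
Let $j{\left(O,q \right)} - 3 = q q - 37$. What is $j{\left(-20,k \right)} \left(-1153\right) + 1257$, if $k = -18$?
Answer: $-333113$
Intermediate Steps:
$j{\left(O,q \right)} = -34 + q^{2}$ ($j{\left(O,q \right)} = 3 + \left(q q - 37\right) = 3 + \left(q^{2} - 37\right) = 3 + \left(-37 + q^{2}\right) = -34 + q^{2}$)
$j{\left(-20,k \right)} \left(-1153\right) + 1257 = \left(-34 + \left(-18\right)^{2}\right) \left(-1153\right) + 1257 = \left(-34 + 324\right) \left(-1153\right) + 1257 = 290 \left(-1153\right) + 1257 = -334370 + 1257 = -333113$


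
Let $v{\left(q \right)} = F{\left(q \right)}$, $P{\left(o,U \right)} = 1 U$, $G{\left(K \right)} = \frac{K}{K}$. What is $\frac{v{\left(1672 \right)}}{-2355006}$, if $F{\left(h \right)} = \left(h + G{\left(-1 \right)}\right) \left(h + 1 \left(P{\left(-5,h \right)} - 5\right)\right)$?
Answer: $- \frac{1862049}{785002} \approx -2.372$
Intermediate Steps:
$G{\left(K \right)} = 1$
$P{\left(o,U \right)} = U$
$F{\left(h \right)} = \left(1 + h\right) \left(-5 + 2 h\right)$ ($F{\left(h \right)} = \left(h + 1\right) \left(h + 1 \left(h - 5\right)\right) = \left(1 + h\right) \left(h + 1 \left(-5 + h\right)\right) = \left(1 + h\right) \left(h + \left(-5 + h\right)\right) = \left(1 + h\right) \left(-5 + 2 h\right)$)
$v{\left(q \right)} = -5 - 3 q + 2 q^{2}$
$\frac{v{\left(1672 \right)}}{-2355006} = \frac{-5 - 5016 + 2 \cdot 1672^{2}}{-2355006} = \left(-5 - 5016 + 2 \cdot 2795584\right) \left(- \frac{1}{2355006}\right) = \left(-5 - 5016 + 5591168\right) \left(- \frac{1}{2355006}\right) = 5586147 \left(- \frac{1}{2355006}\right) = - \frac{1862049}{785002}$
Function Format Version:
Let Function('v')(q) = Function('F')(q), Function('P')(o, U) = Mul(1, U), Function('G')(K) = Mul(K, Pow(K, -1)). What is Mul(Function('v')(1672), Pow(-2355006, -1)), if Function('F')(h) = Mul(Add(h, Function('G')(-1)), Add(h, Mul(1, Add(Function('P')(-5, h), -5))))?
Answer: Rational(-1862049, 785002) ≈ -2.3720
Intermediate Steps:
Function('G')(K) = 1
Function('P')(o, U) = U
Function('F')(h) = Mul(Add(1, h), Add(-5, Mul(2, h))) (Function('F')(h) = Mul(Add(h, 1), Add(h, Mul(1, Add(h, -5)))) = Mul(Add(1, h), Add(h, Mul(1, Add(-5, h)))) = Mul(Add(1, h), Add(h, Add(-5, h))) = Mul(Add(1, h), Add(-5, Mul(2, h))))
Function('v')(q) = Add(-5, Mul(-3, q), Mul(2, Pow(q, 2)))
Mul(Function('v')(1672), Pow(-2355006, -1)) = Mul(Add(-5, Mul(-3, 1672), Mul(2, Pow(1672, 2))), Pow(-2355006, -1)) = Mul(Add(-5, -5016, Mul(2, 2795584)), Rational(-1, 2355006)) = Mul(Add(-5, -5016, 5591168), Rational(-1, 2355006)) = Mul(5586147, Rational(-1, 2355006)) = Rational(-1862049, 785002)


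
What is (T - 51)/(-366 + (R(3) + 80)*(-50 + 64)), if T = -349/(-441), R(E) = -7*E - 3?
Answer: -11071/92169 ≈ -0.12012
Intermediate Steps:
R(E) = -3 - 7*E
T = 349/441 (T = -349*(-1/441) = 349/441 ≈ 0.79138)
(T - 51)/(-366 + (R(3) + 80)*(-50 + 64)) = (349/441 - 51)/(-366 + ((-3 - 7*3) + 80)*(-50 + 64)) = -22142/(441*(-366 + ((-3 - 21) + 80)*14)) = -22142/(441*(-366 + (-24 + 80)*14)) = -22142/(441*(-366 + 56*14)) = -22142/(441*(-366 + 784)) = -22142/441/418 = -22142/441*1/418 = -11071/92169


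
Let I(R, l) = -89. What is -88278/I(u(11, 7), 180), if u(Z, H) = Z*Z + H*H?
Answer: 88278/89 ≈ 991.89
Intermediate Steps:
u(Z, H) = H² + Z² (u(Z, H) = Z² + H² = H² + Z²)
-88278/I(u(11, 7), 180) = -88278/(-89) = -88278*(-1/89) = 88278/89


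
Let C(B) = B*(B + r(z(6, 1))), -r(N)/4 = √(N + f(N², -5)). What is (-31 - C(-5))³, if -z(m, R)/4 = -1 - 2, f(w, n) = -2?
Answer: -847616 - 268160*√10 ≈ -1.6956e+6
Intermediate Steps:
z(m, R) = 12 (z(m, R) = -4*(-1 - 2) = -4*(-3) = 12)
r(N) = -4*√(-2 + N) (r(N) = -4*√(N - 2) = -4*√(-2 + N))
C(B) = B*(B - 4*√10) (C(B) = B*(B - 4*√(-2 + 12)) = B*(B - 4*√10))
(-31 - C(-5))³ = (-31 - (-5)*(-5 - 4*√10))³ = (-31 - (25 + 20*√10))³ = (-31 + (-25 - 20*√10))³ = (-56 - 20*√10)³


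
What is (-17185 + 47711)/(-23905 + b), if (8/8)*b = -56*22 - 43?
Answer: -15263/12590 ≈ -1.2123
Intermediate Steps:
b = -1275 (b = -56*22 - 43 = -1232 - 43 = -1275)
(-17185 + 47711)/(-23905 + b) = (-17185 + 47711)/(-23905 - 1275) = 30526/(-25180) = 30526*(-1/25180) = -15263/12590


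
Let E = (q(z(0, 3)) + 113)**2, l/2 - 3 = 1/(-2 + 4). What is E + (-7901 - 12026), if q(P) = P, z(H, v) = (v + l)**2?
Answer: 25442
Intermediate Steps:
l = 7 (l = 6 + 2/(-2 + 4) = 6 + 2/2 = 6 + 2*(1/2) = 6 + 1 = 7)
z(H, v) = (7 + v)**2 (z(H, v) = (v + 7)**2 = (7 + v)**2)
E = 45369 (E = ((7 + 3)**2 + 113)**2 = (10**2 + 113)**2 = (100 + 113)**2 = 213**2 = 45369)
E + (-7901 - 12026) = 45369 + (-7901 - 12026) = 45369 - 19927 = 25442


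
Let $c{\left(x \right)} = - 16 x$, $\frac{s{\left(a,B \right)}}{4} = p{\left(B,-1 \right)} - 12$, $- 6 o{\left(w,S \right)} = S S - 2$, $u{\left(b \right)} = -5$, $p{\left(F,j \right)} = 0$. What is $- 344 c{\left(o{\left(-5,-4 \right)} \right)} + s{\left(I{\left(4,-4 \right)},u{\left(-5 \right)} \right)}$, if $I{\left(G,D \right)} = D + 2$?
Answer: $- \frac{38672}{3} \approx -12891.0$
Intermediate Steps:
$I{\left(G,D \right)} = 2 + D$
$o{\left(w,S \right)} = \frac{1}{3} - \frac{S^{2}}{6}$ ($o{\left(w,S \right)} = - \frac{S S - 2}{6} = - \frac{S^{2} - 2}{6} = - \frac{-2 + S^{2}}{6} = \frac{1}{3} - \frac{S^{2}}{6}$)
$s{\left(a,B \right)} = -48$ ($s{\left(a,B \right)} = 4 \left(0 - 12\right) = 4 \left(-12\right) = -48$)
$- 344 c{\left(o{\left(-5,-4 \right)} \right)} + s{\left(I{\left(4,-4 \right)},u{\left(-5 \right)} \right)} = - 344 \left(- 16 \left(\frac{1}{3} - \frac{\left(-4\right)^{2}}{6}\right)\right) - 48 = - 344 \left(- 16 \left(\frac{1}{3} - \frac{8}{3}\right)\right) - 48 = - 344 \left(\left(-16\right) \left(- \frac{7}{3}\right)\right) - 48 = \left(-344\right) \frac{112}{3} - 48 = - \frac{38528}{3} - 48 = - \frac{38672}{3}$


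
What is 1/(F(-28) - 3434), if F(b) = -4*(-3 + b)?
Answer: -1/3310 ≈ -0.00030211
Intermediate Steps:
F(b) = 12 - 4*b
1/(F(-28) - 3434) = 1/((12 - 4*(-28)) - 3434) = 1/((12 + 112) - 3434) = 1/(124 - 3434) = 1/(-3310) = -1/3310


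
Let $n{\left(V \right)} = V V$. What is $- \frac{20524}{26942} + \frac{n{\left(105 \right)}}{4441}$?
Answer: $\frac{102944233}{59824711} \approx 1.7208$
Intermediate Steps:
$n{\left(V \right)} = V^{2}$
$- \frac{20524}{26942} + \frac{n{\left(105 \right)}}{4441} = - \frac{20524}{26942} + \frac{105^{2}}{4441} = \left(-20524\right) \frac{1}{26942} + 11025 \cdot \frac{1}{4441} = - \frac{10262}{13471} + \frac{11025}{4441} = \frac{102944233}{59824711}$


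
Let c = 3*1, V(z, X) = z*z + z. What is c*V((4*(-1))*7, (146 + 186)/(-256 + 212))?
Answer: 2268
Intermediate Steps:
V(z, X) = z + z² (V(z, X) = z² + z = z + z²)
c = 3
c*V((4*(-1))*7, (146 + 186)/(-256 + 212)) = 3*(((4*(-1))*7)*(1 + (4*(-1))*7)) = 3*((-4*7)*(1 - 4*7)) = 3*(-28*(1 - 28)) = 3*(-28*(-27)) = 3*756 = 2268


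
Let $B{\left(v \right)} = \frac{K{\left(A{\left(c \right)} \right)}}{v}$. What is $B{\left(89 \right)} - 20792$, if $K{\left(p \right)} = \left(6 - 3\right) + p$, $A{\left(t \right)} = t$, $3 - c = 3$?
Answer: $- \frac{1850485}{89} \approx -20792.0$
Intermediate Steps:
$c = 0$ ($c = 3 - 3 = 0$)
$K{\left(p \right)} = 3 + p$
$B{\left(v \right)} = \frac{3}{v}$ ($B{\left(v \right)} = \frac{3 + 0}{v} = \frac{3}{v}$)
$B{\left(89 \right)} - 20792 = \frac{3}{89} - 20792 = - \frac{1850485}{89}$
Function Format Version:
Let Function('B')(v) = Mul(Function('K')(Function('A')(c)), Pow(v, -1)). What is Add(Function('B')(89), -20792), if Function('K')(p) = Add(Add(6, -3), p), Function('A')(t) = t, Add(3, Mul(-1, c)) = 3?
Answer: Rational(-1850485, 89) ≈ -20792.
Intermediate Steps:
c = 0 (c = Add(3, Mul(-1, 3)) = Add(3, -3) = 0)
Function('K')(p) = Add(3, p)
Function('B')(v) = Mul(3, Pow(v, -1)) (Function('B')(v) = Mul(Add(3, 0), Pow(v, -1)) = Mul(3, Pow(v, -1)))
Add(Function('B')(89), -20792) = Add(Mul(3, Pow(89, -1)), -20792) = Add(Mul(3, Rational(1, 89)), -20792) = Add(Rational(3, 89), -20792) = Rational(-1850485, 89)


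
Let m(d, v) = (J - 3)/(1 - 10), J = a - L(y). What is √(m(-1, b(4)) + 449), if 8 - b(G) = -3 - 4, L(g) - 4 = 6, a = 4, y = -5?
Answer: 15*√2 ≈ 21.213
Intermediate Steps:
L(g) = 10 (L(g) = 4 + 6 = 10)
b(G) = 15 (b(G) = 8 - (-3 - 4) = 8 - 1*(-7) = 8 + 7 = 15)
J = -6 (J = 4 - 1*10 = 4 - 10 = -6)
m(d, v) = 1 (m(d, v) = (-6 - 3)/(1 - 10) = -9/(-9) = -9*(-⅑) = 1)
√(m(-1, b(4)) + 449) = √(1 + 449) = √450 = 15*√2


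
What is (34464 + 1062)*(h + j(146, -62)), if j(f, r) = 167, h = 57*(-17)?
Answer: -28491852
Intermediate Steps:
h = -969
(34464 + 1062)*(h + j(146, -62)) = (34464 + 1062)*(-969 + 167) = 35526*(-802) = -28491852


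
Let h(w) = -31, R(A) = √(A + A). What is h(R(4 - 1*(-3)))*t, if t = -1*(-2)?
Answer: -62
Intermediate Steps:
R(A) = √2*√A (R(A) = √(2*A) = √2*√A)
t = 2
h(R(4 - 1*(-3)))*t = -31*2 = -62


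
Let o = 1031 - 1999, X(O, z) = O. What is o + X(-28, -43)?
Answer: -996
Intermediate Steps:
o = -968
o + X(-28, -43) = -968 - 28 = -996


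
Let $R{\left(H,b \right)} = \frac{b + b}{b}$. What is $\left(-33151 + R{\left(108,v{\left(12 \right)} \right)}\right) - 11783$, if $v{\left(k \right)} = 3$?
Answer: $-44932$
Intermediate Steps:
$R{\left(H,b \right)} = 2$ ($R{\left(H,b \right)} = \frac{2 b}{b} = 2$)
$\left(-33151 + R{\left(108,v{\left(12 \right)} \right)}\right) - 11783 = \left(-33151 + 2\right) - 11783 = -33149 - 11783 = -44932$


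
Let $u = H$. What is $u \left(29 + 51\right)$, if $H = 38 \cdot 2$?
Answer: $6080$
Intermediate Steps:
$H = 76$
$u = 76$
$u \left(29 + 51\right) = 76 \left(29 + 51\right) = 76 \cdot 80 = 6080$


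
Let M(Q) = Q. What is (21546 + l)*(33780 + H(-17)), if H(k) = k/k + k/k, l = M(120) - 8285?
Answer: 452036942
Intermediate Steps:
l = -8165 (l = 120 - 8285 = -8165)
H(k) = 2 (H(k) = 1 + 1 = 2)
(21546 + l)*(33780 + H(-17)) = (21546 - 8165)*(33780 + 2) = 13381*33782 = 452036942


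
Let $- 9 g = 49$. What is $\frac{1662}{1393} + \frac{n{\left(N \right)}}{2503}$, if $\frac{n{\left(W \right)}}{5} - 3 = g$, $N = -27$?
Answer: $\frac{37286644}{31380111} \approx 1.1882$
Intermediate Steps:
$g = - \frac{49}{9}$ ($g = \left(- \frac{1}{9}\right) 49 = - \frac{49}{9} \approx -5.4444$)
$n{\left(W \right)} = - \frac{110}{9}$ ($n{\left(W \right)} = 15 + 5 \left(- \frac{49}{9}\right) = 15 - \frac{245}{9} = - \frac{110}{9}$)
$\frac{1662}{1393} + \frac{n{\left(N \right)}}{2503} = \frac{1662}{1393} - \frac{110}{9 \cdot 2503} = 1662 \cdot \frac{1}{1393} - \frac{110}{22527} = \frac{1662}{1393} - \frac{110}{22527} = \frac{37286644}{31380111}$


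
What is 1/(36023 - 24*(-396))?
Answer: 1/45527 ≈ 2.1965e-5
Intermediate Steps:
1/(36023 - 24*(-396)) = 1/(36023 + 9504) = 1/45527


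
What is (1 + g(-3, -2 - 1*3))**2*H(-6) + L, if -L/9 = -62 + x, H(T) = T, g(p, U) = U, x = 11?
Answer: 363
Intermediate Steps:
L = 459 (L = -9*(-62 + 11) = -9*(-51) = 459)
(1 + g(-3, -2 - 1*3))**2*H(-6) + L = (1 + (-2 - 1*3))**2*(-6) + 459 = (1 + (-2 - 3))**2*(-6) + 459 = (1 - 5)**2*(-6) + 459 = (-4)**2*(-6) + 459 = 16*(-6) + 459 = -96 + 459 = 363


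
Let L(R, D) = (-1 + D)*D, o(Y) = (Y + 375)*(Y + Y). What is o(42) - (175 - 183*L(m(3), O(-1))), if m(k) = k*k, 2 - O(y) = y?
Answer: 35951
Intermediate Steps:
O(y) = 2 - y
m(k) = k**2
o(Y) = 2*Y*(375 + Y) (o(Y) = (375 + Y)*(2*Y) = 2*Y*(375 + Y))
L(R, D) = D*(-1 + D)
o(42) - (175 - 183*L(m(3), O(-1))) = 2*42*(375 + 42) - (175 - 183*(2 - 1*(-1))*(-1 + (2 - 1*(-1)))) = 2*42*417 - (175 - 183*(2 + 1)*(-1 + (2 + 1))) = 35028 - (175 - 549*(-1 + 3)) = 35028 - (175 - 549*2) = 35028 - (175 - 183*6) = 35028 - (175 - 1098) = 35028 - 1*(-923) = 35028 + 923 = 35951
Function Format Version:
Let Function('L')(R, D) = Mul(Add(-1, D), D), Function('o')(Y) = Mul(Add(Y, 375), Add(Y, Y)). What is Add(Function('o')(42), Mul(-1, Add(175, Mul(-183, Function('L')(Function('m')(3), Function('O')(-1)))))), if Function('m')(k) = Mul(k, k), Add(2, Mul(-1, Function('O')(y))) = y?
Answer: 35951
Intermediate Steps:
Function('O')(y) = Add(2, Mul(-1, y))
Function('m')(k) = Pow(k, 2)
Function('o')(Y) = Mul(2, Y, Add(375, Y)) (Function('o')(Y) = Mul(Add(375, Y), Mul(2, Y)) = Mul(2, Y, Add(375, Y)))
Function('L')(R, D) = Mul(D, Add(-1, D))
Add(Function('o')(42), Mul(-1, Add(175, Mul(-183, Function('L')(Function('m')(3), Function('O')(-1)))))) = Add(Mul(2, 42, Add(375, 42)), Mul(-1, Add(175, Mul(-183, Mul(Add(2, Mul(-1, -1)), Add(-1, Add(2, Mul(-1, -1)))))))) = Add(Mul(2, 42, 417), Mul(-1, Add(175, Mul(-183, Mul(Add(2, 1), Add(-1, Add(2, 1))))))) = Add(35028, Mul(-1, Add(175, Mul(-183, Mul(3, Add(-1, 3)))))) = Add(35028, Mul(-1, Add(175, Mul(-183, Mul(3, 2))))) = Add(35028, Mul(-1, Add(175, Mul(-183, 6)))) = Add(35028, Mul(-1, Add(175, -1098))) = Add(35028, Mul(-1, -923)) = Add(35028, 923) = 35951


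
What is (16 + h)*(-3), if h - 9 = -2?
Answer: -69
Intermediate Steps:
h = 7 (h = 9 - 2 = 7)
(16 + h)*(-3) = (16 + 7)*(-3) = 23*(-3) = -69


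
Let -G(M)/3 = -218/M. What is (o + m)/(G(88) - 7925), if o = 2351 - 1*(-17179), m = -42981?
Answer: 1031844/348373 ≈ 2.9619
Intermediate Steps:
o = 19530 (o = 2351 + 17179 = 19530)
G(M) = 654/M (G(M) = -(-654)/M = 654/M)
(o + m)/(G(88) - 7925) = (19530 - 42981)/(654/88 - 7925) = -23451/(654*(1/88) - 7925) = -23451/(327/44 - 7925) = -23451/(-348373/44) = -23451*(-44/348373) = 1031844/348373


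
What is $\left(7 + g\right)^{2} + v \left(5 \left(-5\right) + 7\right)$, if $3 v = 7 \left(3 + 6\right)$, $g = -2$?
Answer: $-353$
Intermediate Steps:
$v = 21$ ($v = \frac{7 \left(3 + 6\right)}{3} = \frac{7 \cdot 9}{3} = \frac{1}{3} \cdot 63 = 21$)
$\left(7 + g\right)^{2} + v \left(5 \left(-5\right) + 7\right) = \left(7 - 2\right)^{2} + 21 \left(5 \left(-5\right) + 7\right) = 5^{2} + 21 \left(-25 + 7\right) = 25 + 21 \left(-18\right) = 25 - 378 = -353$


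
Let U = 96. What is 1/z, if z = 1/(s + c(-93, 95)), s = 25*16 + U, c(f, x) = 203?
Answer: 699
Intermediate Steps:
s = 496 (s = 25*16 + 96 = 400 + 96 = 496)
z = 1/699 (z = 1/(496 + 203) = 1/699 ≈ 0.0014306)
1/z = 1/(1/699) = 699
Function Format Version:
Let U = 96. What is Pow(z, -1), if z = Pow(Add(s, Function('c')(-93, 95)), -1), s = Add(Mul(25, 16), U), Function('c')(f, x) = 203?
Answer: 699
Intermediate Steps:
s = 496 (s = Add(Mul(25, 16), 96) = Add(400, 96) = 496)
z = Rational(1, 699) (z = Pow(Add(496, 203), -1) = Pow(699, -1) = Rational(1, 699) ≈ 0.0014306)
Pow(z, -1) = Pow(Rational(1, 699), -1) = 699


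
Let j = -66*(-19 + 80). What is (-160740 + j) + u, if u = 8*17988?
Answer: -20862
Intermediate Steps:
j = -4026 (j = -66*61 = -4026)
u = 143904
(-160740 + j) + u = (-160740 - 4026) + 143904 = -164766 + 143904 = -20862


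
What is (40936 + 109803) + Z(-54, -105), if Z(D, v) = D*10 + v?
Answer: 150094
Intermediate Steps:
Z(D, v) = v + 10*D (Z(D, v) = 10*D + v = v + 10*D)
(40936 + 109803) + Z(-54, -105) = (40936 + 109803) + (-105 + 10*(-54)) = 150739 + (-105 - 540) = 150739 - 645 = 150094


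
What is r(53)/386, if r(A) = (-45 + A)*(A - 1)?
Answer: 208/193 ≈ 1.0777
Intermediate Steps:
r(A) = (-1 + A)*(-45 + A) (r(A) = (-45 + A)*(-1 + A) = (-1 + A)*(-45 + A))
r(53)/386 = (45 + 53**2 - 46*53)/386 = (45 + 2809 - 2438)*(1/386) = 416*(1/386) = 208/193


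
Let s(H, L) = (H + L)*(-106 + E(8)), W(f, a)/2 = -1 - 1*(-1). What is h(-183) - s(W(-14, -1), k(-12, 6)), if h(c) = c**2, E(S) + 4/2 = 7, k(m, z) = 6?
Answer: 34095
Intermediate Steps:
E(S) = 5 (E(S) = -2 + 7 = 5)
W(f, a) = 0 (W(f, a) = 2*(-1 - 1*(-1)) = 2*(-1 + 1) = 2*0 = 0)
s(H, L) = -101*H - 101*L (s(H, L) = (H + L)*(-106 + 5) = (H + L)*(-101) = -101*H - 101*L)
h(-183) - s(W(-14, -1), k(-12, 6)) = (-183)**2 - (-101*0 - 101*6) = 33489 - (0 - 606) = 33489 - 1*(-606) = 33489 + 606 = 34095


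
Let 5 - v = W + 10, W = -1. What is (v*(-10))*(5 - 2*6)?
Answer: -280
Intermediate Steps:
v = -4 (v = 5 - (-1 + 10) = 5 - 1*9 = 5 - 9 = -4)
(v*(-10))*(5 - 2*6) = (-4*(-10))*(5 - 2*6) = 40*(5 - 12) = 40*(-7) = -280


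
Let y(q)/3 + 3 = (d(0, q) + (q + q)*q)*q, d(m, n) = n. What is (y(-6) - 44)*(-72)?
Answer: 89352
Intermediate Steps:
y(q) = -9 + 3*q*(q + 2*q**2) (y(q) = -9 + 3*((q + (q + q)*q)*q) = -9 + 3*((q + (2*q)*q)*q) = -9 + 3*((q + 2*q**2)*q) = -9 + 3*(q*(q + 2*q**2)) = -9 + 3*q*(q + 2*q**2))
(y(-6) - 44)*(-72) = ((-9 + 3*(-6)**2 + 6*(-6)**3) - 44)*(-72) = ((-9 + 3*36 + 6*(-216)) - 44)*(-72) = ((-9 + 108 - 1296) - 44)*(-72) = (-1197 - 44)*(-72) = -1241*(-72) = 89352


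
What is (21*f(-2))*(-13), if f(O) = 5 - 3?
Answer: -546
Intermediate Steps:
f(O) = 2
(21*f(-2))*(-13) = (21*2)*(-13) = 42*(-13) = -546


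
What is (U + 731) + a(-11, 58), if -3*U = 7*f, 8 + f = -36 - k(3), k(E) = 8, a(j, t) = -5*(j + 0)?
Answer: 2722/3 ≈ 907.33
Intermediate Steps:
a(j, t) = -5*j
f = -52 (f = -8 + (-36 - 1*8) = -8 + (-36 - 8) = -8 - 44 = -52)
U = 364/3 (U = -7*(-52)/3 = -⅓*(-364) = 364/3 ≈ 121.33)
(U + 731) + a(-11, 58) = (364/3 + 731) - 5*(-11) = 2557/3 + 55 = 2722/3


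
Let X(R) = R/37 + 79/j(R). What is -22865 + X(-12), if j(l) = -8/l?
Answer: -1683265/74 ≈ -22747.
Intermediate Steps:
X(R) = -2915*R/296 (X(R) = R/37 + 79/((-8/R)) = R*(1/37) + 79*(-R/8) = R/37 - 79*R/8 = -2915*R/296)
-22865 + X(-12) = -22865 - 2915/296*(-12) = -22865 + 8745/74 = -1683265/74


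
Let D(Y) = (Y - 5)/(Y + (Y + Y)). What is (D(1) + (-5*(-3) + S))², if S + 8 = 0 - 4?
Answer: 25/9 ≈ 2.7778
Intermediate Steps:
D(Y) = (-5 + Y)/(3*Y) (D(Y) = (-5 + Y)/(Y + 2*Y) = (-5 + Y)/((3*Y)) = (-5 + Y)*(1/(3*Y)) = (-5 + Y)/(3*Y))
S = -12 (S = -8 + (0 - 4) = -8 - 4 = -12)
(D(1) + (-5*(-3) + S))² = ((⅓)*(-5 + 1)/1 + (-5*(-3) - 12))² = ((⅓)*1*(-4) + (15 - 12))² = (-4/3 + 3)² = (5/3)² = 25/9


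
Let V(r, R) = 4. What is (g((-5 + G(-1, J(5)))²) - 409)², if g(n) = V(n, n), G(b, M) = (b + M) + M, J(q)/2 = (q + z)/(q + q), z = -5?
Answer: 164025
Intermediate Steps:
J(q) = (-5 + q)/q (J(q) = 2*((q - 5)/(q + q)) = 2*((-5 + q)/((2*q))) = 2*((-5 + q)*(1/(2*q))) = 2*((-5 + q)/(2*q)) = (-5 + q)/q)
G(b, M) = b + 2*M (G(b, M) = (M + b) + M = b + 2*M)
g(n) = 4
(g((-5 + G(-1, J(5)))²) - 409)² = (4 - 409)² = (-405)² = 164025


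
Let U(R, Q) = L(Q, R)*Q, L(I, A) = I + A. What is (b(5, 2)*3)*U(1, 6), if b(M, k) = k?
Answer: 252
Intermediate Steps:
L(I, A) = A + I
U(R, Q) = Q*(Q + R) (U(R, Q) = (R + Q)*Q = (Q + R)*Q = Q*(Q + R))
(b(5, 2)*3)*U(1, 6) = (2*3)*(6*(6 + 1)) = 6*(6*7) = 6*42 = 252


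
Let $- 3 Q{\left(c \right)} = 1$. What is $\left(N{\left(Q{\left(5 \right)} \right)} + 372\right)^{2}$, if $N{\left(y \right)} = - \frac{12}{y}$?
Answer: $166464$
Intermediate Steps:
$Q{\left(c \right)} = - \frac{1}{3}$ ($Q{\left(c \right)} = \left(- \frac{1}{3}\right) 1 = - \frac{1}{3}$)
$\left(N{\left(Q{\left(5 \right)} \right)} + 372\right)^{2} = \left(- \frac{12}{- \frac{1}{3}} + 372\right)^{2} = \left(\left(-12\right) \left(-3\right) + 372\right)^{2} = \left(36 + 372\right)^{2} = 408^{2} = 166464$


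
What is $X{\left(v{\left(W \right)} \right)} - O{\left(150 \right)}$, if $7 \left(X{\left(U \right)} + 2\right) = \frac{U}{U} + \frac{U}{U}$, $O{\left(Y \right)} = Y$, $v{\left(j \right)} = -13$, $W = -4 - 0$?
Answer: $- \frac{1062}{7} \approx -151.71$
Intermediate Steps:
$W = -4$ ($W = -4 + 0 = -4$)
$X{\left(U \right)} = - \frac{12}{7}$ ($X{\left(U \right)} = -2 + \frac{\frac{U}{U} + \frac{U}{U}}{7} = -2 + \frac{1 + 1}{7} = -2 + \frac{1}{7} \cdot 2 = -2 + \frac{2}{7} = - \frac{12}{7}$)
$X{\left(v{\left(W \right)} \right)} - O{\left(150 \right)} = - \frac{12}{7} - 150 = - \frac{1062}{7}$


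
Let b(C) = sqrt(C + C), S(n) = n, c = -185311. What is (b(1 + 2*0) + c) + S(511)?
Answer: -184800 + sqrt(2) ≈ -1.8480e+5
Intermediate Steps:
b(C) = sqrt(2)*sqrt(C) (b(C) = sqrt(2*C) = sqrt(2)*sqrt(C))
(b(1 + 2*0) + c) + S(511) = (sqrt(2)*sqrt(1 + 2*0) - 185311) + 511 = (sqrt(2)*sqrt(1 + 0) - 185311) + 511 = (sqrt(2)*sqrt(1) - 185311) + 511 = (sqrt(2)*1 - 185311) + 511 = (sqrt(2) - 185311) + 511 = (-185311 + sqrt(2)) + 511 = -184800 + sqrt(2)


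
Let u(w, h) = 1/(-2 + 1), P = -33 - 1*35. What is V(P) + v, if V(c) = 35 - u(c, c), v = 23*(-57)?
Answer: -1275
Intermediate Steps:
P = -68 (P = -33 - 35 = -68)
v = -1311
u(w, h) = -1 (u(w, h) = 1/(-1) = -1)
V(c) = 36 (V(c) = 35 - 1*(-1) = 35 + 1 = 36)
V(P) + v = 36 - 1311 = -1275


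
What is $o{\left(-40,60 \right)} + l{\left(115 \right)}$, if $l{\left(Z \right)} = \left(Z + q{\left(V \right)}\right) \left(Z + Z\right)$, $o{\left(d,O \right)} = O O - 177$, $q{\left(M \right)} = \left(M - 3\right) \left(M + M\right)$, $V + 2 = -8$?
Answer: $89673$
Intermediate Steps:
$V = -10$ ($V = -2 - 8 = -10$)
$q{\left(M \right)} = 2 M \left(-3 + M\right)$ ($q{\left(M \right)} = \left(-3 + M\right) 2 M = 2 M \left(-3 + M\right)$)
$o{\left(d,O \right)} = -177 + O^{2}$ ($o{\left(d,O \right)} = O^{2} - 177 = -177 + O^{2}$)
$l{\left(Z \right)} = 2 Z \left(260 + Z\right)$ ($l{\left(Z \right)} = \left(Z + 2 \left(-10\right) \left(-3 - 10\right)\right) \left(Z + Z\right) = \left(Z + 2 \left(-10\right) \left(-13\right)\right) 2 Z = \left(Z + 260\right) 2 Z = \left(260 + Z\right) 2 Z = 2 Z \left(260 + Z\right)$)
$o{\left(-40,60 \right)} + l{\left(115 \right)} = \left(-177 + 60^{2}\right) + 2 \cdot 115 \left(260 + 115\right) = \left(-177 + 3600\right) + 2 \cdot 115 \cdot 375 = 3423 + 86250 = 89673$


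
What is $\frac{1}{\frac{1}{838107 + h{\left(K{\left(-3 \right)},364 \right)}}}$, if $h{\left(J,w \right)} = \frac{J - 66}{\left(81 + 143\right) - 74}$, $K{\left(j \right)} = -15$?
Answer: $\frac{41905323}{50} \approx 8.3811 \cdot 10^{5}$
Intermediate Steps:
$h{\left(J,w \right)} = - \frac{11}{25} + \frac{J}{150}$ ($h{\left(J,w \right)} = \frac{-66 + J}{224 - 74} = \frac{-66 + J}{150} = \left(-66 + J\right) \frac{1}{150} = - \frac{11}{25} + \frac{J}{150}$)
$\frac{1}{\frac{1}{838107 + h{\left(K{\left(-3 \right)},364 \right)}}} = \frac{1}{\frac{1}{838107 + \left(- \frac{11}{25} + \frac{1}{150} \left(-15\right)\right)}} = \frac{1}{\frac{1}{838107 - \frac{27}{50}}} = \frac{1}{\frac{1}{\frac{41905323}{50}}} = \frac{1}{\frac{50}{41905323}} = \frac{41905323}{50}$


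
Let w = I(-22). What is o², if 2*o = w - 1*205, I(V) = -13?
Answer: 11881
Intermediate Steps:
w = -13
o = -109 (o = (-13 - 1*205)/2 = (-13 - 205)/2 = (½)*(-218) = -109)
o² = (-109)² = 11881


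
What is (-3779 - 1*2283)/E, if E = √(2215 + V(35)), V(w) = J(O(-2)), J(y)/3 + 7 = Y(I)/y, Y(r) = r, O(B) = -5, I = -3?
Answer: -6062*√54895/10979 ≈ -129.37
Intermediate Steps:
J(y) = -21 - 9/y (J(y) = -21 + 3*(-3/y) = -21 - 9/y)
V(w) = -96/5 (V(w) = -21 - 9/(-5) = -21 - 9*(-⅕) = -21 + 9/5 = -96/5)
E = √54895/5 (E = √(2215 - 96/5) = √(10979/5) = √54895/5 ≈ 46.859)
(-3779 - 1*2283)/E = (-3779 - 1*2283)/((√54895/5)) = (-3779 - 2283)*(√54895/10979) = -6062*√54895/10979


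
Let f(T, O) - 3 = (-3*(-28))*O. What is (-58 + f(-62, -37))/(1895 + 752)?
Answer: -3163/2647 ≈ -1.1949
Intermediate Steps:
f(T, O) = 3 + 84*O (f(T, O) = 3 + (-3*(-28))*O = 3 + 84*O)
(-58 + f(-62, -37))/(1895 + 752) = (-58 + (3 + 84*(-37)))/(1895 + 752) = (-58 + (3 - 3108))/2647 = (-58 - 3105)*(1/2647) = -3163*1/2647 = -3163/2647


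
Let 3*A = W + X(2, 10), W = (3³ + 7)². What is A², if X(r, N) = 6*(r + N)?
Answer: 1507984/9 ≈ 1.6755e+5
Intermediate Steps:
X(r, N) = 6*N + 6*r (X(r, N) = 6*(N + r) = 6*N + 6*r)
W = 1156 (W = (27 + 7)² = 34² = 1156)
A = 1228/3 (A = (1156 + (6*10 + 6*2))/3 = (1156 + (60 + 12))/3 = (1156 + 72)/3 = (⅓)*1228 = 1228/3 ≈ 409.33)
A² = (1228/3)² = 1507984/9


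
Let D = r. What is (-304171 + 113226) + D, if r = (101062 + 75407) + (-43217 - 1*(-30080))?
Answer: -27613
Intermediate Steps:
r = 163332 (r = 176469 + (-43217 + 30080) = 176469 - 13137 = 163332)
D = 163332
(-304171 + 113226) + D = (-304171 + 113226) + 163332 = -190945 + 163332 = -27613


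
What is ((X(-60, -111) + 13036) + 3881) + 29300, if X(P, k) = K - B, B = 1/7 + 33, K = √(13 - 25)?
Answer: 323287/7 + 2*I*√3 ≈ 46184.0 + 3.4641*I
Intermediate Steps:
K = 2*I*√3 (K = √(-12) = 2*I*√3 ≈ 3.4641*I)
B = 232/7 (B = ⅐ + 33 = 232/7 ≈ 33.143)
X(P, k) = -232/7 + 2*I*√3 (X(P, k) = 2*I*√3 - 1*232/7 = 2*I*√3 - 232/7 = -232/7 + 2*I*√3)
((X(-60, -111) + 13036) + 3881) + 29300 = (((-232/7 + 2*I*√3) + 13036) + 3881) + 29300 = ((91020/7 + 2*I*√3) + 3881) + 29300 = (118187/7 + 2*I*√3) + 29300 = 323287/7 + 2*I*√3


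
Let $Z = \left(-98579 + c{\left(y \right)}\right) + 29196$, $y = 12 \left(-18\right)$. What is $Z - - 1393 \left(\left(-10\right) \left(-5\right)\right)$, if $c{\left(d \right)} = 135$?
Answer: $402$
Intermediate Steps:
$y = -216$
$Z = -69248$ ($Z = \left(-98579 + 135\right) + 29196 = -98444 + 29196 = -69248$)
$Z - - 1393 \left(\left(-10\right) \left(-5\right)\right) = -69248 - - 1393 \left(\left(-10\right) \left(-5\right)\right) = -69248 - \left(-1393\right) 50 = -69248 - -69650 = -69248 + 69650 = 402$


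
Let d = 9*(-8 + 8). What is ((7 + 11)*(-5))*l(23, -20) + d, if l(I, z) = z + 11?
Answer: 810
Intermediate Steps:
d = 0 (d = 9*0 = 0)
l(I, z) = 11 + z
((7 + 11)*(-5))*l(23, -20) + d = ((7 + 11)*(-5))*(11 - 20) + 0 = (18*(-5))*(-9) + 0 = -90*(-9) + 0 = 810 + 0 = 810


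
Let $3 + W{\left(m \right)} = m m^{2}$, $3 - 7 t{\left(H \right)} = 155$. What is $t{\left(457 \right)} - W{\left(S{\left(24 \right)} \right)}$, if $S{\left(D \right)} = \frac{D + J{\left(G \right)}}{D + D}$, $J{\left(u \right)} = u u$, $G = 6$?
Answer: $- \frac{9259}{448} \approx -20.667$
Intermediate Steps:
$t{\left(H \right)} = - \frac{152}{7}$ ($t{\left(H \right)} = \frac{3}{7} - \frac{155}{7} = - \frac{152}{7}$)
$J{\left(u \right)} = u^{2}$
$S{\left(D \right)} = \frac{36 + D}{2 D}$ ($S{\left(D \right)} = \frac{D + 6^{2}}{D + D} = \frac{D + 36}{2 D} = \left(36 + D\right) \frac{1}{2 D} = \frac{36 + D}{2 D}$)
$W{\left(m \right)} = -3 + m^{3}$ ($W{\left(m \right)} = -3 + m m^{2} = -3 + m^{3}$)
$t{\left(457 \right)} - W{\left(S{\left(24 \right)} \right)} = - \frac{152}{7} - \left(-3 + \left(\frac{36 + 24}{2 \cdot 24}\right)^{3}\right) = - \frac{152}{7} - \left(-3 + \left(\frac{1}{2} \cdot \frac{1}{24} \cdot 60\right)^{3}\right) = - \frac{152}{7} - \left(-3 + \left(\frac{5}{4}\right)^{3}\right) = - \frac{152}{7} - \left(-3 + \frac{125}{64}\right) = - \frac{152}{7} - - \frac{67}{64} = - \frac{152}{7} + \frac{67}{64} = - \frac{9259}{448}$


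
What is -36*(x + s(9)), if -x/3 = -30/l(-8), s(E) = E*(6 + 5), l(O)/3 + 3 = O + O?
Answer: -66636/19 ≈ -3507.2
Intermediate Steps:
l(O) = -9 + 6*O (l(O) = -9 + 3*(O + O) = -9 + 3*(2*O) = -9 + 6*O)
s(E) = 11*E (s(E) = E*11 = 11*E)
x = -30/19 (x = -(-90)/(-9 + 6*(-8)) = -(-90)/(-9 - 48) = -(-90)/(-57) = -(-90)*(-1)/57 = -3*10/19 = -30/19 ≈ -1.5789)
-36*(x + s(9)) = -36*(-30/19 + 11*9) = -36*(-30/19 + 99) = -36*1851/19 = -66636/19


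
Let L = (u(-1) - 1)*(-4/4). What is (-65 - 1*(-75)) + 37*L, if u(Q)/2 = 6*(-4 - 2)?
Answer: 2711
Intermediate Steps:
u(Q) = -72 (u(Q) = 2*(6*(-4 - 2)) = 2*(6*(-6)) = 2*(-36) = -72)
L = 73 (L = (-72 - 1)*(-4/4) = -(-292)/4 = -73*(-1) = 73)
(-65 - 1*(-75)) + 37*L = (-65 - 1*(-75)) + 37*73 = (-65 + 75) + 2701 = 10 + 2701 = 2711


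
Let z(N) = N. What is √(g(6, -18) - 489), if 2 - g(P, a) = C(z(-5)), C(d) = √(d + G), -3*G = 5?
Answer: √(-4383 - 6*I*√15)/3 ≈ 0.0585 - 22.068*I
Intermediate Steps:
G = -5/3 (G = -⅓*5 = -5/3 ≈ -1.6667)
C(d) = √(-5/3 + d) (C(d) = √(d - 5/3) = √(-5/3 + d))
g(P, a) = 2 - 2*I*√15/3 (g(P, a) = 2 - √(-15 + 9*(-5))/3 = 2 - √(-15 - 45)/3 = 2 - √(-60)/3 = 2 - 2*I*√15/3)
√(g(6, -18) - 489) = √((2 - 2*I*√15/3) - 489) = √(-487 - 2*I*√15/3)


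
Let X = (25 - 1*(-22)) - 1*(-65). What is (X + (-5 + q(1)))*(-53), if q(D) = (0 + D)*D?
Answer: -5724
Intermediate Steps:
q(D) = D² (q(D) = D*D = D²)
X = 112 (X = (25 + 22) + 65 = 47 + 65 = 112)
(X + (-5 + q(1)))*(-53) = (112 + (-5 + 1²))*(-53) = (112 + (-5 + 1))*(-53) = (112 - 4)*(-53) = 108*(-53) = -5724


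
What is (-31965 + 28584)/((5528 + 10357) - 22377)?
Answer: 1127/2164 ≈ 0.52079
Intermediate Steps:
(-31965 + 28584)/((5528 + 10357) - 22377) = -3381/(15885 - 22377) = -3381/(-6492) = -3381*(-1/6492) = 1127/2164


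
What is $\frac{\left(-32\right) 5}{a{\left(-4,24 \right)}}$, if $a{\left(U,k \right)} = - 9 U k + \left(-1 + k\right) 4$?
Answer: $- \frac{40}{239} \approx -0.16736$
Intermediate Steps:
$a{\left(U,k \right)} = -4 + 4 k - 9 U k$ ($a{\left(U,k \right)} = - 9 U k + \left(-4 + 4 k\right) = -4 + 4 k - 9 U k$)
$\frac{\left(-32\right) 5}{a{\left(-4,24 \right)}} = \frac{\left(-32\right) 5}{-4 + 4 \cdot 24 - \left(-36\right) 24} = - \frac{160}{-4 + 96 + 864} = - \frac{160}{956} = \left(-160\right) \frac{1}{956} = - \frac{40}{239}$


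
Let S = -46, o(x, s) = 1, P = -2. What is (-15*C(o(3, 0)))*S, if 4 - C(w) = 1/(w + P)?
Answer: 3450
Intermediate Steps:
C(w) = 4 - 1/(-2 + w) (C(w) = 4 - 1/(w - 2) = 4 - 1/(-2 + w))
(-15*C(o(3, 0)))*S = -15*(-9 + 4*1)/(-2 + 1)*(-46) = -15*(-9 + 4)/(-1)*(-46) = -(-15)*(-5)*(-46) = -15*5*(-46) = -75*(-46) = 3450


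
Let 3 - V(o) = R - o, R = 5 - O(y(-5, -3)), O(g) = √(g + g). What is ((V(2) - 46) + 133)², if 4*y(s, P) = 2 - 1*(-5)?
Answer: (174 + √14)²/4 ≈ 7898.0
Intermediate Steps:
y(s, P) = 7/4 (y(s, P) = (2 - 1*(-5))/4 = (2 + 5)/4 = (¼)*7 = 7/4)
O(g) = √2*√g (O(g) = √(2*g) = √2*√g)
R = 5 - √14/2 (R = 5 - √2*√(7/4) = 5 - √2*√7/2 = 5 - √14/2 ≈ 3.1292)
V(o) = -2 + o + √14/2 (V(o) = 3 - ((5 - √14/2) - o) = 3 - (5 - o - √14/2) = 3 + (-5 + o + √14/2) = -2 + o + √14/2)
((V(2) - 46) + 133)² = (((-2 + 2 + √14/2) - 46) + 133)² = ((√14/2 - 46) + 133)² = ((-46 + √14/2) + 133)² = (87 + √14/2)²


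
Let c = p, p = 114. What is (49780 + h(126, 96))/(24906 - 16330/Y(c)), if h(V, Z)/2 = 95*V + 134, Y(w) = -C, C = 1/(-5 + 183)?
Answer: 36994/1465823 ≈ 0.025238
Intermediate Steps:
c = 114
C = 1/178 ≈ 0.0056180
Y(w) = -1/178 (Y(w) = -1*1/178 = -1/178)
h(V, Z) = 268 + 190*V (h(V, Z) = 2*(95*V + 134) = 2*(134 + 95*V) = 268 + 190*V)
(49780 + h(126, 96))/(24906 - 16330/Y(c)) = (49780 + (268 + 190*126))/(24906 - 16330/(-1/178)) = (49780 + (268 + 23940))/(24906 - 16330*(-178)) = (49780 + 24208)/(24906 + 2906740) = 73988/2931646 = 73988*(1/2931646) = 36994/1465823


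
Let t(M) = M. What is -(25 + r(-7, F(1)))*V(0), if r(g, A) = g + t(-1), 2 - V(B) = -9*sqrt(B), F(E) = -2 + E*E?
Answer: -34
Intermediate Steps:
F(E) = -2 + E**2
V(B) = 2 + 9*sqrt(B) (V(B) = 2 - (-9)*sqrt(B) = 2 + 9*sqrt(B))
r(g, A) = -1 + g (r(g, A) = g - 1 = -1 + g)
-(25 + r(-7, F(1)))*V(0) = -(25 + (-1 - 7))*(2 + 9*sqrt(0)) = -(25 - 8)*(2 + 9*0) = -17*(2 + 0) = -17*2 = -1*34 = -34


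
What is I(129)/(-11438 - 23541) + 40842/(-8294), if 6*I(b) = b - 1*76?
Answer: -4286056745/870347478 ≈ -4.9245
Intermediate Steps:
I(b) = -38/3 + b/6 (I(b) = (b - 1*76)/6 = (b - 76)/6 = (-76 + b)/6 = -38/3 + b/6)
I(129)/(-11438 - 23541) + 40842/(-8294) = (-38/3 + (⅙)*129)/(-11438 - 23541) + 40842/(-8294) = (-38/3 + 43/2)/(-34979) + 40842*(-1/8294) = (53/6)*(-1/34979) - 20421/4147 = -53/209874 - 20421/4147 = -4286056745/870347478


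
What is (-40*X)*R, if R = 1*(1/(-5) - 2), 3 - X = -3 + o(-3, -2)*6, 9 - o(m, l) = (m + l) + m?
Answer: -8448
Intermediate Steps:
o(m, l) = 9 - l - 2*m (o(m, l) = 9 - ((m + l) + m) = 9 - ((l + m) + m) = 9 - (l + 2*m) = 9 + (-l - 2*m) = 9 - l - 2*m)
X = -96 (X = 3 - (-3 + (9 - 1*(-2) - 2*(-3))*6) = 3 - (-3 + (9 + 2 + 6)*6) = 3 - (-3 + 17*6) = 3 - (-3 + 102) = 3 - 1*99 = 3 - 99 = -96)
R = -11/5 (R = 1*(-1/5 - 2) = 1*(-11/5) = -11/5 ≈ -2.2000)
(-40*X)*R = -40*(-96)*(-11/5) = 3840*(-11/5) = -8448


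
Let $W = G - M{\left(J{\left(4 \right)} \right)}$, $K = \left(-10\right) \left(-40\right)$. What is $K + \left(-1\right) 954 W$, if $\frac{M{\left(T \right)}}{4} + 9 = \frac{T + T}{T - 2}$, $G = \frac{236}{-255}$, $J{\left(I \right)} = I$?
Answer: $- \frac{1512752}{85} \approx -17797.0$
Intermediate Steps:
$K = 400$
$G = - \frac{236}{255}$ ($G = 236 \left(- \frac{1}{255}\right) = - \frac{236}{255} \approx -0.92549$)
$M{\left(T \right)} = -36 + \frac{8 T}{-2 + T}$ ($M{\left(T \right)} = -36 + 4 \frac{T + T}{T - 2} = -36 + 4 \frac{2 T}{-2 + T} = -36 + \frac{8 T}{-2 + T}$)
$W = \frac{4864}{255}$ ($W = - \frac{236}{255} - \frac{4 \left(18 - 28\right)}{-2 + 4} = - \frac{236}{255} - \frac{4 \left(18 - 28\right)}{2} = - \frac{236}{255} - 4 \cdot \frac{1}{2} \left(-10\right) = - \frac{236}{255} - -20 = - \frac{236}{255} + 20 = \frac{4864}{255} \approx 19.075$)
$K + \left(-1\right) 954 W = 400 + \left(-1\right) 954 \cdot \frac{4864}{255} = 400 - \frac{1546752}{85} = - \frac{1512752}{85}$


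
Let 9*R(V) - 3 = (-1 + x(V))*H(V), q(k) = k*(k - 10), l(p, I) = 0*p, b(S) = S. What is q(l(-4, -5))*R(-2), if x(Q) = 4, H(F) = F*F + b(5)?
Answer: 0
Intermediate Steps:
l(p, I) = 0
H(F) = 5 + F² (H(F) = F*F + 5 = F² + 5 = 5 + F²)
q(k) = k*(-10 + k)
R(V) = 2 + V²/3 (R(V) = ⅓ + ((-1 + 4)*(5 + V²))/9 = ⅓ + (3*(5 + V²))/9 = ⅓ + (15 + 3*V²)/9 = ⅓ + (5/3 + V²/3) = 2 + V²/3)
q(l(-4, -5))*R(-2) = (0*(-10 + 0))*(2 + (⅓)*(-2)²) = (0*(-10))*(2 + (⅓)*4) = 0*(2 + 4/3) = 0*(10/3) = 0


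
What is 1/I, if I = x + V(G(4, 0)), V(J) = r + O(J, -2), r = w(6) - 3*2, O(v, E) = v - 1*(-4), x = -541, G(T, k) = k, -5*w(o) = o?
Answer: -5/2721 ≈ -0.0018376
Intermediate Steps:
w(o) = -o/5
O(v, E) = 4 + v (O(v, E) = v + 4 = 4 + v)
r = -36/5 (r = -⅕*6 - 3*2 = -6/5 - 6 = -36/5 ≈ -7.2000)
V(J) = -16/5 + J (V(J) = -36/5 + (4 + J) = -16/5 + J)
I = -2721/5 (I = -541 + (-16/5 + 0) = -541 - 16/5 = -2721/5 ≈ -544.20)
1/I = 1/(-2721/5) = -5/2721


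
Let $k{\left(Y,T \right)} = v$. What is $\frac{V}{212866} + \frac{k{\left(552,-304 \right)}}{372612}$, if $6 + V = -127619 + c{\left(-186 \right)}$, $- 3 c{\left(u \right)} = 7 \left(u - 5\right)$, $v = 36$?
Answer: $- \frac{5922610322}{9914553249} \approx -0.59737$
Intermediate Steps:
$c{\left(u \right)} = \frac{35}{3} - \frac{7 u}{3}$ ($c{\left(u \right)} = - \frac{7 \left(u - 5\right)}{3} = - \frac{7 \left(-5 + u\right)}{3} = - \frac{-35 + 7 u}{3} = \frac{35}{3} - \frac{7 u}{3}$)
$k{\left(Y,T \right)} = 36$
$V = - \frac{381538}{3}$ ($V = -6 + \left(-127619 + \left(\frac{35}{3} - -434\right)\right) = -6 + \left(-127619 + \left(\frac{35}{3} + 434\right)\right) = -6 + \left(-127619 + \frac{1337}{3}\right) = -6 - \frac{381520}{3} = - \frac{381538}{3} \approx -1.2718 \cdot 10^{5}$)
$\frac{V}{212866} + \frac{k{\left(552,-304 \right)}}{372612} = - \frac{381538}{3 \cdot 212866} + \frac{36}{372612} = \left(- \frac{381538}{3}\right) \frac{1}{212866} + 36 \cdot \frac{1}{372612} = - \frac{190769}{319299} + \frac{3}{31051} = - \frac{5922610322}{9914553249}$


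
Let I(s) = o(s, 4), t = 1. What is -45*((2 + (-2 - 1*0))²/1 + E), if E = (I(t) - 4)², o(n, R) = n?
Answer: -405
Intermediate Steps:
I(s) = s
E = 9 (E = (1 - 4)² = (-3)² = 9)
-45*((2 + (-2 - 1*0))²/1 + E) = -45*((2 + (-2 - 1*0))²/1 + 9) = -45*((2 + (-2 + 0))²*1 + 9) = -45*((2 - 2)²*1 + 9) = -45*(0²*1 + 9) = -45*(0*1 + 9) = -45*(0 + 9) = -45*9 = -405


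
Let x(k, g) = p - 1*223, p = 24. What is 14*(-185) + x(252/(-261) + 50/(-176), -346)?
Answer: -2789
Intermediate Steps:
x(k, g) = -199 (x(k, g) = 24 - 1*223 = 24 - 223 = -199)
14*(-185) + x(252/(-261) + 50/(-176), -346) = 14*(-185) - 199 = -2590 - 199 = -2789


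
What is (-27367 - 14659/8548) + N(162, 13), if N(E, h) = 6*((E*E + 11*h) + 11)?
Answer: 1119952849/8548 ≈ 1.3102e+5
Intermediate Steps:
N(E, h) = 66 + 6*E² + 66*h (N(E, h) = 6*((E² + 11*h) + 11) = 6*(11 + E² + 11*h) = 66 + 6*E² + 66*h)
(-27367 - 14659/8548) + N(162, 13) = (-27367 - 14659/8548) + (66 + 6*162² + 66*13) = (-27367 - 14659*1/8548) + (66 + 6*26244 + 858) = (-27367 - 14659/8548) + (66 + 157464 + 858) = -233947775/8548 + 158388 = 1119952849/8548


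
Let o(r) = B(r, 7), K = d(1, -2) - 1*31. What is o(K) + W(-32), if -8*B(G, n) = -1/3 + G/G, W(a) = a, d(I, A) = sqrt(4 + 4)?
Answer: -385/12 ≈ -32.083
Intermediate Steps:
d(I, A) = 2*sqrt(2) (d(I, A) = sqrt(8) = 2*sqrt(2))
B(G, n) = -1/12 (B(G, n) = -(-1/3 + G/G)/8 = -(-1*1/3 + 1)/8 = -(-1/3 + 1)/8 = -1/8*2/3 = -1/12)
K = -31 + 2*sqrt(2) (K = 2*sqrt(2) - 1*31 = 2*sqrt(2) - 31 = -31 + 2*sqrt(2) ≈ -28.172)
o(r) = -1/12
o(K) + W(-32) = -1/12 - 32 = -385/12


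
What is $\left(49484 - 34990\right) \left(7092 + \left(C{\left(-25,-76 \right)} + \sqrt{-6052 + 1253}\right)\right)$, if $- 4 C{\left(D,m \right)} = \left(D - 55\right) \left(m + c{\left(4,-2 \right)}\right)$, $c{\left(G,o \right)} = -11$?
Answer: $77571888 + 14494 i \sqrt{4799} \approx 7.7572 \cdot 10^{7} + 1.0041 \cdot 10^{6} i$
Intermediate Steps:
$C{\left(D,m \right)} = - \frac{\left(-55 + D\right) \left(-11 + m\right)}{4}$ ($C{\left(D,m \right)} = - \frac{\left(D - 55\right) \left(m - 11\right)}{4} = - \frac{\left(-55 + D\right) \left(-11 + m\right)}{4}$)
$\left(49484 - 34990\right) \left(7092 + \left(C{\left(-25,-76 \right)} + \sqrt{-6052 + 1253}\right)\right) = \left(49484 - 34990\right) \left(7092 + \left(\left(- \frac{605}{4} + \frac{11}{4} \left(-25\right) + \frac{55}{4} \left(-76\right) - \left(- \frac{25}{4}\right) \left(-76\right)\right) + \sqrt{-6052 + 1253}\right)\right) = 14494 \left(7092 + \left(\left(- \frac{605}{4} - \frac{275}{4} - 1045 - 475\right) + \sqrt{-4799}\right)\right) = 14494 \left(7092 - \left(1740 - i \sqrt{4799}\right)\right) = 14494 \left(5352 + i \sqrt{4799}\right) = 77571888 + 14494 i \sqrt{4799}$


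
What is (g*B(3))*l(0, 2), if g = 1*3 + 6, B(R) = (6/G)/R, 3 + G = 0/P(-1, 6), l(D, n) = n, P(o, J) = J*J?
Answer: -12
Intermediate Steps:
P(o, J) = J²
G = -3 (G = -3 + 0/(6²) = -3 + 0/36 = -3 + 0*(1/36) = -3 + 0 = -3)
B(R) = -2/R (B(R) = (6/(-3))/R = (6*(-⅓))/R = -2/R)
g = 9 (g = 3 + 6 = 9)
(g*B(3))*l(0, 2) = (9*(-2/3))*2 = (9*(-2*⅓))*2 = (9*(-⅔))*2 = -6*2 = -12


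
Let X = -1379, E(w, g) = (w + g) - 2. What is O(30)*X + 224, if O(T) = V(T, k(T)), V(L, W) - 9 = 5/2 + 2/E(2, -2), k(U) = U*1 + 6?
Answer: -28511/2 ≈ -14256.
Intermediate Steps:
E(w, g) = -2 + g + w (E(w, g) = (g + w) - 2 = -2 + g + w)
k(U) = 6 + U (k(U) = U + 6 = 6 + U)
V(L, W) = 21/2 (V(L, W) = 9 + (5/2 + 2/(-2 - 2 + 2)) = 9 + (5*(½) + 2/(-2)) = 9 + (5/2 + 2*(-½)) = 9 + (5/2 - 1) = 9 + 3/2 = 21/2)
O(T) = 21/2
O(30)*X + 224 = (21/2)*(-1379) + 224 = -28959/2 + 224 = -28511/2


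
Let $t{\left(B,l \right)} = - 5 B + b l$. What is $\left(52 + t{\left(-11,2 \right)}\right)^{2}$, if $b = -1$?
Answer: $11025$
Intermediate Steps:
$t{\left(B,l \right)} = - l - 5 B$ ($t{\left(B,l \right)} = - 5 B - l = - l - 5 B$)
$\left(52 + t{\left(-11,2 \right)}\right)^{2} = \left(52 - -53\right)^{2} = \left(52 + \left(-2 + 55\right)\right)^{2} = \left(52 + 53\right)^{2} = 105^{2} = 11025$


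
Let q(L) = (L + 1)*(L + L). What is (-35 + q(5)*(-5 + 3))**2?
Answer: 24025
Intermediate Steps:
q(L) = 2*L*(1 + L) (q(L) = (1 + L)*(2*L) = 2*L*(1 + L))
(-35 + q(5)*(-5 + 3))**2 = (-35 + (2*5*(1 + 5))*(-5 + 3))**2 = (-35 + (2*5*6)*(-2))**2 = (-35 + 60*(-2))**2 = (-35 - 120)**2 = (-155)**2 = 24025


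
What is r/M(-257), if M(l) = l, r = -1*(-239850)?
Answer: -239850/257 ≈ -933.27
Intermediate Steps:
r = 239850
r/M(-257) = 239850/(-257) = 239850*(-1/257) = -239850/257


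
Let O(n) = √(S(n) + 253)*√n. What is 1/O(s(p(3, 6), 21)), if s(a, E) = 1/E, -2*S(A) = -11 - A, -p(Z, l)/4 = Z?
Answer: 21*√5429/5429 ≈ 0.28501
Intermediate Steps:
p(Z, l) = -4*Z
S(A) = 11/2 + A/2 (S(A) = -(-11 - A)/2 = 11/2 + A/2)
O(n) = √n*√(517/2 + n/2) (O(n) = √((11/2 + n/2) + 253)*√n = √(517/2 + n/2)*√n = √n*√(517/2 + n/2))
1/O(s(p(3, 6), 21)) = 1/(√2*√(1/21)*√(517 + 1/21)/2) = 1/(√2*(√21/21)*√(10858/21)/2) = 1/(√2*(√21/21)*(√228018/21)/2) = 1/(√5429/21) = 21*√5429/5429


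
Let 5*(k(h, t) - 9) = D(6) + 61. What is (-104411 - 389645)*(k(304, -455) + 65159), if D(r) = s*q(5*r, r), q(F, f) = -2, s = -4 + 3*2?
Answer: -161011368232/5 ≈ -3.2202e+10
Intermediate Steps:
s = 2 (s = -4 + 6 = 2)
D(r) = -4 (D(r) = 2*(-2) = -4)
k(h, t) = 102/5 (k(h, t) = 9 + (-4 + 61)/5 = 9 + (1/5)*57 = 9 + 57/5 = 102/5)
(-104411 - 389645)*(k(304, -455) + 65159) = (-104411 - 389645)*(102/5 + 65159) = -494056*325897/5 = -161011368232/5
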